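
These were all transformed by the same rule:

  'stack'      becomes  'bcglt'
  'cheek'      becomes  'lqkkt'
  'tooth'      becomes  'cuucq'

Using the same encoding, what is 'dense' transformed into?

The shift depends on letter class: consonant s→b is +9, but vowel a→g is +6. Vowels shift forward by 6 and consonants shift forward by 9.
On dense: d(cons)+9=m, e(vowel)+6=k, n(cons)+9=w, s(cons)+9=b, e(vowel)+6=k.

mkwbk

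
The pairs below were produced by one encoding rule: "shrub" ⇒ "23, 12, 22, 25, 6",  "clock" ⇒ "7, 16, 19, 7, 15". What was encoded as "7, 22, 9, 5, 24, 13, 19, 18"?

creation

Letters become their 1-based position plus 4 (so a→5, b→6, …).
Reversing it on 7, 22, 9, 5, 24, 13, 19, 18: 7→(7−4)÷1=3=c, 22→(22−4)÷1=18=r, 9→(9−4)÷1=5=e, 5→(5−4)÷1=1=a, 24→(24−4)÷1=20=t, 13→(13−4)÷1=9=i, 19→(19−4)÷1=15=o, 18→(18−4)÷1=14=n.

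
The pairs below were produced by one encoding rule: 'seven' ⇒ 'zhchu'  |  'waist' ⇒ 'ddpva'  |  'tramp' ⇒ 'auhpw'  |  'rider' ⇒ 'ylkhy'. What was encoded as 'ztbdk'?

Shifts by position in seven: pos 0: s→z (+7), pos 1: e→h (+3), pos 2: v→c (+7), pos 3: e→h (+3) — repeating every 2. It's a Vigenère-style cipher with numeric key [7,3]: position i shifts by key[i mod 2].
Decoding ztbdk: z−7=s, t−3=q, b−7=u, d−3=a, k−7=d.

squad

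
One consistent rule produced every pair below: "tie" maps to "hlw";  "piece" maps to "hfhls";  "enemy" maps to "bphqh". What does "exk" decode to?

The output letters match the input read backwards, each shifted +3: tie reversed is eit. Read the word backwards and shift each letter +3.
Reversing it on exk: shift back: e−3=b, x−3=u, k−3=h → buh; then reverse → hub.

hub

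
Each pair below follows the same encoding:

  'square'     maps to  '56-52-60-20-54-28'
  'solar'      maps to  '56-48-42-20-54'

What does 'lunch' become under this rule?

42-60-46-24-34

s(#19)→56 and q(#17)→52: differences scale by 2, so n = 2·pos + 18. The formula is n = 2×(alphabet index, a=1) + 18.
On lunch: l=12→42, u=21→60, n=14→46, c=3→24, h=8→34.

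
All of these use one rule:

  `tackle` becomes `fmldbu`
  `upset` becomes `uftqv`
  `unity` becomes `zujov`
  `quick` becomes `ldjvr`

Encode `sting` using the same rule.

The output letters match the input read backwards, each shifted +1: tackle reversed is elkcat. The word is reversed, then every letter is shifted forward by 1.
Applying it to sting: reverse → gnits; then shift: g+1=h, n+1=o, i+1=j, t+1=u, s+1=t.

hojut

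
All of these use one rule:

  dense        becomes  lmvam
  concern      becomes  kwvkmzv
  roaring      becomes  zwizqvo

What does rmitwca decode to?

Every letter moves 8 places later in the alphabet, wrapping around z→a.
Reversing it on rmitwca: r−8=j, m−8=e, i−8=a, t−8=l, w−8=o, c−8=u, a−8=s.

jealous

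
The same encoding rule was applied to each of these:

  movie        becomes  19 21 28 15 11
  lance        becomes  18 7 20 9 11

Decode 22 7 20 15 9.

panic

m is letter #13 and maps to 19: an offset of 6. The number is (letter's place in the alphabet, a=1) + 6.
Decoding 22 7 20 15 9: 22→(22−6)÷1=16=p, 7→(7−6)÷1=1=a, 20→(20−6)÷1=14=n, 15→(15−6)÷1=9=i, 9→(9−6)÷1=3=c.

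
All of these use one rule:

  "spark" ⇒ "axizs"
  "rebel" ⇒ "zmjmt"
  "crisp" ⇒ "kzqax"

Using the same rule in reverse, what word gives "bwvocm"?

Compare letters: s→a is +8, p→x is +8, a→i is +8 — a constant shift. Every letter moves 8 places later in the alphabet, wrapping around z→a.
Decoding bwvocm: b−8=t, w−8=o, v−8=n, o−8=g, c−8=u, m−8=e.

tongue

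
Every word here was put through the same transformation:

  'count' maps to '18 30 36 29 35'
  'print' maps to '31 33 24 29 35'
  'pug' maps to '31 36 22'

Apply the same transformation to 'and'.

c is letter #3 and maps to 18: an offset of 15. The number is (letter's place in the alphabet, a=1) + 15.
For and: a=1→16, n=14→29, d=4→19.

16 29 19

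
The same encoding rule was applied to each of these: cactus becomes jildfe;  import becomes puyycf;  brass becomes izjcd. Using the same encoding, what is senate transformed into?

In cactus: c→j is +7, a→i is +8, c→l is +9, t→d is +10 — the shift increases by 1 each position. Letter i (0-indexed) is shifted by i+7, so successive shifts are 7, 8, 9, ….
For senate: s+7=z, e+8=m, n+9=w, a+10=k, t+11=e, e+12=q.

zmwkeq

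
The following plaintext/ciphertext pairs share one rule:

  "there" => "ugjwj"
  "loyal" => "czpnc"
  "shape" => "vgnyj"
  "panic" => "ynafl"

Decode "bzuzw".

t(19)→u(20) and h(7)→g(6) fit y≡25x+13 (mod 26); the inverse of 25 mod 26 is 25. This is an affine cipher: with a=0,…,z=25, each position x becomes (25x+13) mod 26.
Decoding bzuzw: b(1)→25·(1−13)≡12=m; z(25)→25·(25−13)≡14=o; u(20)→25·(20−13)≡19=t; z(25)→25·(25−13)≡14=o; w(22)→25·(22−13)≡17=r (all mod 26).

motor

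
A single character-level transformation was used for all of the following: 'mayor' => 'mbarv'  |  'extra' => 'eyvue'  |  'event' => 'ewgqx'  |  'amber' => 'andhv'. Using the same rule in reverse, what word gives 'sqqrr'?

In mayor: m→m is +0, a→b is +1, y→a is +2, o→r is +3 — the shift increases by 1 each position. The shift increases by 1 at each position, starting from +0: 0, 1, 2, ….
Decoding sqqrr: s−0=s, q−1=p, q−2=o, r−3=o, r−4=n.

spoon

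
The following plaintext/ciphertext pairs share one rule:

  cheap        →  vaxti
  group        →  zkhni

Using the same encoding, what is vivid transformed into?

obobw

Compare letters: c→v is +19, h→a is +19, e→x is +19 — a constant shift. Every letter moves 19 places later in the alphabet, wrapping around z→a.
Applying it to vivid: v+19=o, i+19=b, v+19=o, i+19=b, d+19=w.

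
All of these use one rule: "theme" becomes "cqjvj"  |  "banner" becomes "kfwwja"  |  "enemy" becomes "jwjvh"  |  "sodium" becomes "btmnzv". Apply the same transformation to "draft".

The shift depends on letter class: consonant t→c is +9, but vowel e→j is +5. Two shifts are in play — +5 for a/e/i/o/u, +9 for every other letter.
Applying it to draft: d(cons)+9=m, r(cons)+9=a, a(vowel)+5=f, f(cons)+9=o, t(cons)+9=c.

mafoc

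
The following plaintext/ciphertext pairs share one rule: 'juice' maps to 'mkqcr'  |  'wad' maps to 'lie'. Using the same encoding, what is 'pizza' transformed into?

The output letters match the input read backwards, each shifted +8: juice reversed is eciuj. The word is reversed, then every letter is shifted forward by 8.
On pizza: reverse → azzip; then shift: a+8=i, z+8=h, z+8=h, i+8=q, p+8=x.

ihhqx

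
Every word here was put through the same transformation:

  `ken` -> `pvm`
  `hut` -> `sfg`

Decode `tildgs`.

Each pair mirrors across the alphabet (k↔p, e↔v, n↔m): positions sum to 25. Each letter is replaced by its mirror in the alphabet: a↔z, b↔y, c↔x, and so on (the Atbash cipher).
Decoding tildgs: t↔g, i↔r, l↔o, d↔w, g↔t, s↔h.

growth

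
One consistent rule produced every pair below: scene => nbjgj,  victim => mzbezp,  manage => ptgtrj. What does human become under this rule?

ivptg

s(18)→n(13) and c(2)→b(1) fit y≡17x+19 (mod 26); the inverse of 17 mod 26 is 23. This is an affine cipher: with a=0,…,z=25, each position x becomes (17x+19) mod 26.
Applying it to human: h(7)→17·7+19≡8=i; u(20)→17·20+19≡21=v; m(12)→17·12+19≡15=p; a(0)→17·0+19≡19=t; n(13)→17·13+19≡6=g (all mod 26).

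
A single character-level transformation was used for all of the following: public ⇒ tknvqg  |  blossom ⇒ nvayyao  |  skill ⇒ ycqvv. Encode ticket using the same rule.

rqgcsr

p(15)→t(19) and u(20)→k(10) fit y≡19x+20 (mod 26); the inverse of 19 mod 26 is 11. This is an affine cipher: with a=0,…,z=25, each position x becomes (19x+20) mod 26.
Applying it to ticket: t(19)→19·19+20≡17=r; i(8)→19·8+20≡16=q; c(2)→19·2+20≡6=g; k(10)→19·10+20≡2=c; e(4)→19·4+20≡18=s; t(19)→19·19+20≡17=r (all mod 26).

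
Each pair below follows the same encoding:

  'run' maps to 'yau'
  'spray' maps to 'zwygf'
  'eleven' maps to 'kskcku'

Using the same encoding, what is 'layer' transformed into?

sgfky

The shift depends on letter class: consonant r→y is +7, but vowel u→a is +6. The rule splits by letter class: vowels +6, consonants +7.
For layer: l(cons)+7=s, a(vowel)+6=g, y(cons)+7=f, e(vowel)+6=k, r(cons)+7=y.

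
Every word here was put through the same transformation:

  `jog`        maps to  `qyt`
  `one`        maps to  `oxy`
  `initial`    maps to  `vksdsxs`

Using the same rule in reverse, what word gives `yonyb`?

The output letters match the input read backwards, each shifted +10: jog reversed is goj. Two steps: reverse the string, then apply a Caesar shift of +10.
Reversing it on yonyb: shift back: y−10=o, o−10=e, n−10=d, y−10=o, b−10=r → oedor; then reverse → rodeo.

rodeo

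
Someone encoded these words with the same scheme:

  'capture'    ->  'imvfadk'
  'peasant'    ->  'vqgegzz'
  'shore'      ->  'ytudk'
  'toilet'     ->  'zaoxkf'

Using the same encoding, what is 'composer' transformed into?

iasbuekd

Shifts by position in capture: pos 0: c→i (+6), pos 1: a→m (+12), pos 2: p→v (+6), pos 3: t→f (+12) — repeating every 2. It's a Vigenère-style cipher with numeric key [6,12]: position i shifts by key[i mod 2].
For composer: c+6=i, o+12=a, m+6=s, p+12=b, o+6=u, s+12=e, e+6=k, r+12=d.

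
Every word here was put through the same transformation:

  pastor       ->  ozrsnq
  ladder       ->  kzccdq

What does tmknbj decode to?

unlock

Compare letters: p→o is +25, a→z is +25, s→r is +25 — a constant shift. Every letter moves 25 places later in the alphabet, wrapping around z→a.
Reversing it on tmknbj: t−25=u, m−25=n, k−25=l, n−25=o, b−25=c, j−25=k.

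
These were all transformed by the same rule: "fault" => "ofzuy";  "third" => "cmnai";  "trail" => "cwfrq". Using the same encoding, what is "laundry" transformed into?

It's a Vigenère-style cipher with numeric key [9,5,5]: position i shifts by key[i mod 3].
On laundry: l+9=u, a+5=f, u+5=z, n+9=w, d+5=i, r+5=w, y+9=h.

ufzwiwh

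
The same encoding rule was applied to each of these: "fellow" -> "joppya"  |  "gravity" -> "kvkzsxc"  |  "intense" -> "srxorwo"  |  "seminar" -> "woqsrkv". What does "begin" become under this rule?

foksr

The shift depends on letter class: consonant f→j is +4, but vowel e→o is +10. Vowels shift forward by 10 and consonants shift forward by 4.
Applying it to begin: b(cons)+4=f, e(vowel)+10=o, g(cons)+4=k, i(vowel)+10=s, n(cons)+4=r.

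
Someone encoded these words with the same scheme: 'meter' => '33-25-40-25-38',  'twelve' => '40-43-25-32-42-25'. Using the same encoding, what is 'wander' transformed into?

m is letter #13 and maps to 33: an offset of 20. The number is (letter's place in the alphabet, a=1) + 20.
On wander: w=23→43, a=1→21, n=14→34, d=4→24, e=5→25, r=18→38.

43-21-34-24-25-38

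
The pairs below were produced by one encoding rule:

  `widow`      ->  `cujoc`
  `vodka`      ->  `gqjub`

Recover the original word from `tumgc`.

wagon

Two steps: reverse the string, then apply a Caesar shift of +6.
Reversing it on tumgc: shift back: t−6=n, u−6=o, m−6=g, g−6=a, c−6=w → nogaw; then reverse → wagon.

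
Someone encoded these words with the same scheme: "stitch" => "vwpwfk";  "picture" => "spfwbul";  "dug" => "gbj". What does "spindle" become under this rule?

The rule splits by letter class: vowels +7, consonants +3.
On spindle: s(cons)+3=v, p(cons)+3=s, i(vowel)+7=p, n(cons)+3=q, d(cons)+3=g, l(cons)+3=o, e(vowel)+7=l.

vspqgol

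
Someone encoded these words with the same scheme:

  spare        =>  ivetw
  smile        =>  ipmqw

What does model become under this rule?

pihsq

The output letters match the input read backwards, each shifted +4: spare reversed is eraps. Two steps: reverse the string, then apply a Caesar shift of +4.
Applying it to model: reverse → ledom; then shift: l+4=p, e+4=i, d+4=h, o+4=s, m+4=q.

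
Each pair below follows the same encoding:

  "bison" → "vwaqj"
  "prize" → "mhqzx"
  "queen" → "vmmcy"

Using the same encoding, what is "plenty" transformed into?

gbvmtx

The output letters match the input read backwards, each shifted +8: bison reversed is nosib. The word is reversed, then every letter is shifted forward by 8.
On plenty: reverse → ytnelp; then shift: y+8=g, t+8=b, n+8=v, e+8=m, l+8=t, p+8=x.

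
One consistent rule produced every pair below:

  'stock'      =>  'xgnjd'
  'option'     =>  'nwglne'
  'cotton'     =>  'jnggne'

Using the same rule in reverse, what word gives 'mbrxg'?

s(18)→x(23) and t(19)→g(6) fit y≡9x+17 (mod 26); the inverse of 9 mod 26 is 3. Each letter's alphabet position (a=0..z=25) is mapped through 9·x+17 mod 26 — an affine cipher.
Reversing it on mbrxg: m(12)→3·(12−17)≡11=l; b(1)→3·(1−17)≡4=e; r(17)→3·(17−17)≡0=a; x(23)→3·(23−17)≡18=s; g(6)→3·(6−17)≡19=t (all mod 26).

least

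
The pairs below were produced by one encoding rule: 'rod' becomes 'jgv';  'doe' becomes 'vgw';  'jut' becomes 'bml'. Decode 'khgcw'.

spoke

Compare letters: r→j is +18, o→g is +18, d→v is +18 — a constant shift. This is a Caesar cipher with shift 18.
Reversing it on khgcw: k−18=s, h−18=p, g−18=o, c−18=k, w−18=e.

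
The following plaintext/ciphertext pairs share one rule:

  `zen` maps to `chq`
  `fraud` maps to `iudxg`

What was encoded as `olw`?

lit

Each letter is shifted forward by 3 in the alphabet (a Caesar shift of +3).
Decoding olw: o−3=l, l−3=i, w−3=t.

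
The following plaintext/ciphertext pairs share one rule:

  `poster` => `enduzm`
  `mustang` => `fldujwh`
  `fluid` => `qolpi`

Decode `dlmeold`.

Each letter's alphabet position (a=0..z=25) is mapped through 17·x+9 mod 26 — an affine cipher.
Decoding dlmeold: d(3)→23·(3−9)≡18=s; l(11)→23·(11−9)≡20=u; m(12)→23·(12−9)≡17=r; e(4)→23·(4−9)≡15=p; o(14)→23·(14−9)≡11=l; l(11)→23·(11−9)≡20=u; d(3)→23·(3−9)≡18=s (all mod 26).

surplus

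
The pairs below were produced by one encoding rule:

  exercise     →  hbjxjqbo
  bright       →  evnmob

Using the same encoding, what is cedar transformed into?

fiigy

In exercise: e→h is +3, x→b is +4, e→j is +5, r→x is +6 — the shift increases by 1 each position. Each letter shifts forward by (position + 3), i.e. 3, 4, 5, … — the shift grows by one for each successive letter.
For cedar: c+3=f, e+4=i, d+5=i, a+6=g, r+7=y.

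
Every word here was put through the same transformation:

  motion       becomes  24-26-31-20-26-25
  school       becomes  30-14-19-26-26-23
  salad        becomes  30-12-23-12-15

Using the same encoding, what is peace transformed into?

Letters become their 1-based position plus 11 (so a→12, b→13, …).
Applying it to peace: p=16→27, e=5→16, a=1→12, c=3→14, e=5→16.

27-16-12-14-16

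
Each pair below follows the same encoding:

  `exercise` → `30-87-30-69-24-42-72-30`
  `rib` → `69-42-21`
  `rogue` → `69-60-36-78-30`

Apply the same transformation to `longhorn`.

Each letter becomes 3×(its alphabet position, a=1..z=26) + 15.
Applying it to longhorn: l=12→51, o=15→60, n=14→57, g=7→36, h=8→39, o=15→60, r=18→69, n=14→57.

51-60-57-36-39-60-69-57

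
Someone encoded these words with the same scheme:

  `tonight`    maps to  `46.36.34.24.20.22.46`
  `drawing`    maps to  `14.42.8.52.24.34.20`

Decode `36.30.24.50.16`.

t(#20)→46 and o(#15)→36: differences scale by 2, so n = 2·pos + 6. Each letter becomes 2×(its alphabet position, a=1..z=26) + 6.
Decoding 36.30.24.50.16: 36→(36−6)÷2=15=o, 30→(30−6)÷2=12=l, 24→(24−6)÷2=9=i, 50→(50−6)÷2=22=v, 16→(16−6)÷2=5=e.

olive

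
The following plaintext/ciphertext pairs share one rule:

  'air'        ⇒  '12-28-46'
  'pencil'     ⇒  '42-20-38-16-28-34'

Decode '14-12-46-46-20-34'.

barrel

a(#1)→12 and i(#9)→28: differences scale by 2, so n = 2·pos + 10. The formula is n = 2×(alphabet index, a=1) + 10.
Decoding 14-12-46-46-20-34: 14→(14−10)÷2=2=b, 12→(12−10)÷2=1=a, 46→(46−10)÷2=18=r, 46→(46−10)÷2=18=r, 20→(20−10)÷2=5=e, 34→(34−10)÷2=12=l.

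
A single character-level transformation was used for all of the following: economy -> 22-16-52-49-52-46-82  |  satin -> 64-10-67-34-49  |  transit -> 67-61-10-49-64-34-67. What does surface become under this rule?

e(#5)→22 and c(#3)→16: differences scale by 3, so n = 3·pos + 7. The formula is n = 3×(alphabet index, a=1) + 7.
For surface: s=19→64, u=21→70, r=18→61, f=6→25, a=1→10, c=3→16, e=5→22.

64-70-61-25-10-16-22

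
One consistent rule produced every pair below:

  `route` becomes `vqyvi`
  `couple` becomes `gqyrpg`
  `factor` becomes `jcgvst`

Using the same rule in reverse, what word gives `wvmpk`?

sting

A repeating key of period 2 is used — shifts +4, +2 over and over.
Decoding wvmpk: w−4=s, v−2=t, m−4=i, p−2=n, k−4=g.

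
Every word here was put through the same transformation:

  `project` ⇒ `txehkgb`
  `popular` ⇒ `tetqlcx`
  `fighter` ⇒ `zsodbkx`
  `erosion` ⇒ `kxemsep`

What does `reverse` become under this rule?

xkfkxmk

This is an affine cipher: with a=0,…,z=25, each position x becomes (15x+2) mod 26.
On reverse: r(17)→15·17+2≡23=x; e(4)→15·4+2≡10=k; v(21)→15·21+2≡5=f; e(4)→15·4+2≡10=k; r(17)→15·17+2≡23=x; s(18)→15·18+2≡12=m; e(4)→15·4+2≡10=k (all mod 26).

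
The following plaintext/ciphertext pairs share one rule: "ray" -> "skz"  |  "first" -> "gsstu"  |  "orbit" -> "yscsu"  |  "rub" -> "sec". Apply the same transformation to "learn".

mokso

The shift depends on letter class: consonant r→s is +1, but vowel a→k is +10. Two shifts are in play — +10 for a/e/i/o/u, +1 for every other letter.
Applying it to learn: l(cons)+1=m, e(vowel)+10=o, a(vowel)+10=k, r(cons)+1=s, n(cons)+1=o.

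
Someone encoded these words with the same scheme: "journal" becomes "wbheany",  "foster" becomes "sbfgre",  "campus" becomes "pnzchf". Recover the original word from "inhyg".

vault

Every letter moves 13 places later in the alphabet, wrapping around z→a.
Undoing it on inhyg: i−13=v, n−13=a, h−13=u, y−13=l, g−13=t.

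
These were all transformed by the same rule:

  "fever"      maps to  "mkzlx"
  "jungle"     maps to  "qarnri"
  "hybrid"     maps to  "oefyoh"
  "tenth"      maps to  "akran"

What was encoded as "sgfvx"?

labor

Shifts by position in fever: pos 0: f→m (+7), pos 1: e→k (+6), pos 2: v→z (+4), pos 3: e→l (+7), pos 4: r→x (+6) — repeating every 3. A repeating key of period 3 is used — shifts +7, +6, +4 over and over.
Reversing it on sgfvx: s−7=l, g−6=a, f−4=b, v−7=o, x−6=r.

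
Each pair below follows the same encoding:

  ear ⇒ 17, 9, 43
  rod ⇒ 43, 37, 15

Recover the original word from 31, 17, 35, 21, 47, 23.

With a=1..z=26, the number is 2·pos + 7.
Undoing it on 31, 17, 35, 21, 47, 23: 31→(31−7)÷2=12=l, 17→(17−7)÷2=5=e, 35→(35−7)÷2=14=n, 21→(21−7)÷2=7=g, 47→(47−7)÷2=20=t, 23→(23−7)÷2=8=h.

length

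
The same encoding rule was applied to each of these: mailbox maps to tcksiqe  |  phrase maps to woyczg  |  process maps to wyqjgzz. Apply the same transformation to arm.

Two shifts are in play — +2 for a/e/i/o/u, +7 for every other letter.
For arm: a(vowel)+2=c, r(cons)+7=y, m(cons)+7=t.

cyt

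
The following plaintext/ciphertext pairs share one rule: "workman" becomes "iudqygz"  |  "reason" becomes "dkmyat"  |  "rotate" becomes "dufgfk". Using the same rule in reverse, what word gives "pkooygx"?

decimal

Shifts by position in workman: pos 0: w→i (+12), pos 1: o→u (+6), pos 2: r→d (+12), pos 3: k→q (+6) — repeating every 2. It's a Vigenère-style cipher with numeric key [12,6]: position i shifts by key[i mod 2].
Reversing it on pkooygx: p−12=d, k−6=e, o−12=c, o−6=i, y−12=m, g−6=a, x−12=l.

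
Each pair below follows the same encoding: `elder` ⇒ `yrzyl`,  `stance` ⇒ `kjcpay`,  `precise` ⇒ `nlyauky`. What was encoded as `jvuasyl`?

e(4)→y(24) and l(11)→r(17) fit y≡25x+2 (mod 26); the inverse of 25 mod 26 is 25. This is an affine cipher: with a=0,…,z=25, each position x becomes (25x+2) mod 26.
Decoding jvuasyl: j(9)→25·(9−2)≡19=t; v(21)→25·(21−2)≡7=h; u(20)→25·(20−2)≡8=i; a(0)→25·(0−2)≡2=c; s(18)→25·(18−2)≡10=k; y(24)→25·(24−2)≡4=e; l(11)→25·(11−2)≡17=r (all mod 26).

thicker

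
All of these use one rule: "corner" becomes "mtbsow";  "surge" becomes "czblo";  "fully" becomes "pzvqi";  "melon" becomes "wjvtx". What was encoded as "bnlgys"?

It's a Vigenère-style cipher with numeric key [10,5]: position i shifts by key[i mod 2].
Reversing it on bnlgys: b−10=r, n−5=i, l−10=b, g−5=b, y−10=o, s−5=n.

ribbon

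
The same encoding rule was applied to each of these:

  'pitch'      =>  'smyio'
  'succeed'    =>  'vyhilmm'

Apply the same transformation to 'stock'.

The shift increases by 1 at each position, starting from +3: 3, 4, 5, ….
On stock: s+3=v, t+4=x, o+5=t, c+6=i, k+7=r.

vxtir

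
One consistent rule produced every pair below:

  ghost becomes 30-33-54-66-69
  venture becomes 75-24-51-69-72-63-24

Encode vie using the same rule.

75-36-24

g(#7)→30 and h(#8)→33: differences scale by 3, so n = 3·pos + 9. Each letter becomes 3×(its alphabet position, a=1..z=26) + 9.
For vie: v=22→75, i=9→36, e=5→24.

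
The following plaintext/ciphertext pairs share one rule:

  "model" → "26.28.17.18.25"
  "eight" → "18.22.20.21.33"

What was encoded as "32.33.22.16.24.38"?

sticky

m is letter #13 and maps to 26: an offset of 13. The number is (letter's place in the alphabet, a=1) + 13.
Reversing it on 32.33.22.16.24.38: 32→(32−13)÷1=19=s, 33→(33−13)÷1=20=t, 22→(22−13)÷1=9=i, 16→(16−13)÷1=3=c, 24→(24−13)÷1=11=k, 38→(38−13)÷1=25=y.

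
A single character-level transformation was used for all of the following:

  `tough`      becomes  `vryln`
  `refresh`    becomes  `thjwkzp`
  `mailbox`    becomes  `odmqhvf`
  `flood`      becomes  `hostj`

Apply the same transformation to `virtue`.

xlvyal

Letter i (0-indexed) is shifted by i+2, so successive shifts are 2, 3, 4, ….
For virtue: v+2=x, i+3=l, r+4=v, t+5=y, u+6=a, e+7=l.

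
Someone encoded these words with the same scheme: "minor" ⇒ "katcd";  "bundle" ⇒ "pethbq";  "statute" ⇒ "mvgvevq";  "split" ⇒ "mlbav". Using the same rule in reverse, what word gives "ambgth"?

island

Treating letters as 0–25, the rule is x ↦ 9x + 6 (mod 26).
Undoing it on ambgth: a(0)→3·(0−6)≡8=i; m(12)→3·(12−6)≡18=s; b(1)→3·(1−6)≡11=l; g(6)→3·(6−6)≡0=a; t(19)→3·(19−6)≡13=n; h(7)→3·(7−6)≡3=d (all mod 26).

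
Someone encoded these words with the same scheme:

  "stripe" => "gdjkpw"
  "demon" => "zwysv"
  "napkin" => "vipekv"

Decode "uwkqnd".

Treating letters as 0–25, the rule is x ↦ 23x + 8 (mod 26).
Reversing it on uwkqnd: u(20)→17·(20−8)≡22=w; w(22)→17·(22−8)≡4=e; k(10)→17·(10−8)≡8=i; q(16)→17·(16−8)≡6=g; n(13)→17·(13−8)≡7=h; d(3)→17·(3−8)≡19=t (all mod 26).

weight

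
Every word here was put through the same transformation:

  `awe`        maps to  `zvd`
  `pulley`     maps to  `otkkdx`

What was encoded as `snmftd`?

tongue

Each letter is shifted forward by 25 in the alphabet (a Caesar shift of +25).
Decoding snmftd: s−25=t, n−25=o, m−25=n, f−25=g, t−25=u, d−25=e.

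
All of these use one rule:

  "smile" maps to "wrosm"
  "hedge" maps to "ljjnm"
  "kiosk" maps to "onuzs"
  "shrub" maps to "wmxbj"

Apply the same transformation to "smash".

In smile: s→w is +4, m→r is +5, i→o is +6, l→s is +7 — the shift increases by 1 each position. The shift increases by 1 at each position, starting from +4: 4, 5, 6, ….
Applying it to smash: s+4=w, m+5=r, a+6=g, s+7=z, h+8=p.

wrgzp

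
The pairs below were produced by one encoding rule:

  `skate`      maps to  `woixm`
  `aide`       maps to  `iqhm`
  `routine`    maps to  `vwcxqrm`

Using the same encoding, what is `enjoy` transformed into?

The shift depends on letter class: consonant s→w is +4, but vowel a→i is +8. Two shifts are in play — +8 for a/e/i/o/u, +4 for every other letter.
Applying it to enjoy: e(vowel)+8=m, n(cons)+4=r, j(cons)+4=n, o(vowel)+8=w, y(cons)+4=c.

mrnwc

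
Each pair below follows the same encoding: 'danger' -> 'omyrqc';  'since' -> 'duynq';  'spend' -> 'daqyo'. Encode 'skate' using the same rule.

dvmeq

The rule splits by letter class: vowels +12, consonants +11.
Applying it to skate: s(cons)+11=d, k(cons)+11=v, a(vowel)+12=m, t(cons)+11=e, e(vowel)+12=q.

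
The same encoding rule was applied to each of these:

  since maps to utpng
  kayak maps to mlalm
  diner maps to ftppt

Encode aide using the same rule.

ctfp

Shifts by position in since: pos 0: s→u (+2), pos 1: i→t (+11), pos 2: n→p (+2), pos 3: c→n (+11) — repeating every 2. The shifts repeat in a cycle of length 2: positions 0,1,… shift by +2, +11, then the pattern repeats.
On aide: a+2=c, i+11=t, d+2=f, e+11=p.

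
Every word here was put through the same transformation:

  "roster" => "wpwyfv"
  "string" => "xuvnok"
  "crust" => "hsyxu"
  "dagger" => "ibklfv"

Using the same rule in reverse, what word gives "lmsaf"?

Shifts by position in roster: pos 0: r→w (+5), pos 1: o→p (+1), pos 2: s→w (+4), pos 3: t→y (+5), pos 4: e→f (+1), pos 5: r→v (+4) — repeating every 3. The shifts repeat in a cycle of length 3: positions 0,1,… shift by +5, +1, +4, then the pattern repeats.
Undoing it on lmsaf: l−5=g, m−1=l, s−4=o, a−5=v, f−1=e.

glove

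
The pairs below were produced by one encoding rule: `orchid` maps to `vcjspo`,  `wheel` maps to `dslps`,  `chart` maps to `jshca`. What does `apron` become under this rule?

A repeating key of period 2 is used — shifts +7, +11 over and over.
For apron: a+7=h, p+11=a, r+7=y, o+11=z, n+7=u.

hayzu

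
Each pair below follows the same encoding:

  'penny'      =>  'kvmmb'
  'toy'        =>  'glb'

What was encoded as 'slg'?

Each pair mirrors across the alphabet (p↔k, e↔v, n↔m): positions sum to 25. Each letter is replaced by its mirror in the alphabet: a↔z, b↔y, c↔x, and so on (the Atbash cipher).
Decoding slg: s↔h, l↔o, g↔t.

hot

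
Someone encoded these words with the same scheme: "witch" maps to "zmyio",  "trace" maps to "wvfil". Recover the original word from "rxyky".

otter

In witch: w→z is +3, i→m is +4, t→y is +5, c→i is +6 — the shift increases by 1 each position. Letter i (0-indexed) is shifted by i+3, so successive shifts are 3, 4, 5, ….
Undoing it on rxyky: r−3=o, x−4=t, y−5=t, k−6=e, y−7=r.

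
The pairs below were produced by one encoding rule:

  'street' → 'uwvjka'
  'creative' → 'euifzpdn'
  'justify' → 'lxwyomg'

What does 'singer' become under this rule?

In street: s→u is +2, t→w is +3, r→v is +4, e→j is +5 — the shift increases by 1 each position. Each letter shifts forward by (position + 2), i.e. 2, 3, 4, … — the shift grows by one for each successive letter.
On singer: s+2=u, i+3=l, n+4=r, g+5=l, e+6=k, r+7=y.

ulrlky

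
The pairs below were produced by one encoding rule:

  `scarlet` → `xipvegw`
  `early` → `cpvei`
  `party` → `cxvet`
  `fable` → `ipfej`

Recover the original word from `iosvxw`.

stroke

The output letters match the input read backwards, each shifted +4: scarlet reversed is telracs. Two steps: reverse the string, then apply a Caesar shift of +4.
Decoding iosvxw: shift back: i−4=e, o−4=k, s−4=o, v−4=r, x−4=t, w−4=s → ekorts; then reverse → stroke.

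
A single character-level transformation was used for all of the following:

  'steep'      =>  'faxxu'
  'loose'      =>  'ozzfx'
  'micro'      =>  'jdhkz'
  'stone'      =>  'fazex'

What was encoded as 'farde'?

stain

s(18)→f(5) and t(19)→a(0) fit y≡21x+17 (mod 26); the inverse of 21 mod 26 is 5. Each letter's alphabet position (a=0..z=25) is mapped through 21·x+17 mod 26 — an affine cipher.
Reversing it on farde: f(5)→5·(5−17)≡18=s; a(0)→5·(0−17)≡19=t; r(17)→5·(17−17)≡0=a; d(3)→5·(3−17)≡8=i; e(4)→5·(4−17)≡13=n (all mod 26).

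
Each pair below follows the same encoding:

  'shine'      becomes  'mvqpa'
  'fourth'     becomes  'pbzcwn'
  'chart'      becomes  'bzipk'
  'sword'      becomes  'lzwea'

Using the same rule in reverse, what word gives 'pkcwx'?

pouch

The word is reversed, then every letter is shifted forward by 8.
Reversing it on pkcwx: shift back: p−8=h, k−8=c, c−8=u, w−8=o, x−8=p → hcuop; then reverse → pouch.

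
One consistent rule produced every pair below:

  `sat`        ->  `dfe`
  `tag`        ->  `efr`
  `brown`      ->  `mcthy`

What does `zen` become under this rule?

The shift depends on letter class: consonant s→d is +11, but vowel a→f is +5. Two shifts are in play — +5 for a/e/i/o/u, +11 for every other letter.
For zen: z(cons)+11=k, e(vowel)+5=j, n(cons)+11=y.

kjy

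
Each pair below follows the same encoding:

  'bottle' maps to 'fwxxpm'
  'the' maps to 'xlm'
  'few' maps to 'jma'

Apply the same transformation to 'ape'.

Vowels shift forward by 8 and consonants shift forward by 4.
For ape: a(vowel)+8=i, p(cons)+4=t, e(vowel)+8=m.

itm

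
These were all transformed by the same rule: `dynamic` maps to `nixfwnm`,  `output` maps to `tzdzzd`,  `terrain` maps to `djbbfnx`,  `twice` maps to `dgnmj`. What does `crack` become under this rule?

Two shifts are in play — +5 for a/e/i/o/u, +10 for every other letter.
Applying it to crack: c(cons)+10=m, r(cons)+10=b, a(vowel)+5=f, c(cons)+10=m, k(cons)+10=u.

mbfmu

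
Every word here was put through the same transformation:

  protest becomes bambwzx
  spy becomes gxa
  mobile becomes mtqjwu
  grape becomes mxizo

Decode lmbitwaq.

The output letters match the input read backwards, each shifted +8: protest reversed is tsetorp. Read the word backwards and shift each letter +8.
Decoding lmbitwaq: shift back: l−8=d, m−8=e, b−8=t, i−8=a, t−8=l, w−8=o, a−8=s, q−8=i → detalosi; then reverse → isolated.

isolated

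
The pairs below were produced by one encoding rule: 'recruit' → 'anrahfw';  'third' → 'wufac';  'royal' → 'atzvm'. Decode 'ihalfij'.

nursing

r(17)→a(0) and e(4)→n(13) fit y≡11x+21 (mod 26); the inverse of 11 mod 26 is 19. Each letter's alphabet position (a=0..z=25) is mapped through 11·x+21 mod 26 — an affine cipher.
Undoing it on ihalfij: i(8)→19·(8−21)≡13=n; h(7)→19·(7−21)≡20=u; a(0)→19·(0−21)≡17=r; l(11)→19·(11−21)≡18=s; f(5)→19·(5−21)≡8=i; i(8)→19·(8−21)≡13=n; j(9)→19·(9−21)≡6=g (all mod 26).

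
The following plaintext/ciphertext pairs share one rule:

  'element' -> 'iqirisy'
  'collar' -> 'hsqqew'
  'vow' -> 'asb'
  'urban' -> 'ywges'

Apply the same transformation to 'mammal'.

rerreq

The shift depends on letter class: consonant l→q is +5, but vowel e→i is +4. Two shifts are in play — +4 for a/e/i/o/u, +5 for every other letter.
Applying it to mammal: m(cons)+5=r, a(vowel)+4=e, m(cons)+5=r, m(cons)+5=r, a(vowel)+4=e, l(cons)+5=q.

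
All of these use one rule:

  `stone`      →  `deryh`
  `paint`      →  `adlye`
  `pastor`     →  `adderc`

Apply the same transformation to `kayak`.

vdjdv

The shift depends on letter class: consonant s→d is +11, but vowel o→r is +3. Vowels shift forward by 3 and consonants shift forward by 11.
For kayak: k(cons)+11=v, a(vowel)+3=d, y(cons)+11=j, a(vowel)+3=d, k(cons)+11=v.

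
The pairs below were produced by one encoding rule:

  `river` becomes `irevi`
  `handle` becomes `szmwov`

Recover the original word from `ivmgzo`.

rental

Each pair mirrors across the alphabet (r↔i, i↔r, v↔e): positions sum to 25. This is the alphabet-reversal cipher (Atbash): a becomes z, b becomes y, etc.
Undoing it on ivmgzo: i↔r, v↔e, m↔n, g↔t, z↔a, o↔l.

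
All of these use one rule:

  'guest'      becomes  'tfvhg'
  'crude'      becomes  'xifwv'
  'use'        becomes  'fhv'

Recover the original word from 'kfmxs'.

Each pair mirrors across the alphabet (g↔t, u↔f, e↔v): positions sum to 25. This is the alphabet-reversal cipher (Atbash): a becomes z, b becomes y, etc.
Undoing it on kfmxs: k↔p, f↔u, m↔n, x↔c, s↔h.

punch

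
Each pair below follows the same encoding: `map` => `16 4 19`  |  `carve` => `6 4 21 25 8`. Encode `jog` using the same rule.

13 18 10

The number is (letter's place in the alphabet, a=1) + 3.
For jog: j=10→13, o=15→18, g=7→10.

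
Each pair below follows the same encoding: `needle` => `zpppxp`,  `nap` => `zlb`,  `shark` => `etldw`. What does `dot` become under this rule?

pzf

The shift depends on letter class: consonant n→z is +12, but vowel e→p is +11. Vowels shift forward by 11 and consonants shift forward by 12.
Applying it to dot: d(cons)+12=p, o(vowel)+11=z, t(cons)+12=f.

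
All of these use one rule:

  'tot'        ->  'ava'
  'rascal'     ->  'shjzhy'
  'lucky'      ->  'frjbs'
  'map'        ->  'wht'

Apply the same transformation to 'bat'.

Two steps: reverse the string, then apply a Caesar shift of +7.
On bat: reverse → tab; then shift: t+7=a, a+7=h, b+7=i.

ahi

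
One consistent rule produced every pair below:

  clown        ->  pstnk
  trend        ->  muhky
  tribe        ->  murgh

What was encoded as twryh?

oxide

Treating letters as 0–25, the rule is x ↦ 9x + 23 (mod 26).
Reversing it on twryh: t(19)→3·(19−23)≡14=o; w(22)→3·(22−23)≡23=x; r(17)→3·(17−23)≡8=i; y(24)→3·(24−23)≡3=d; h(7)→3·(7−23)≡4=e (all mod 26).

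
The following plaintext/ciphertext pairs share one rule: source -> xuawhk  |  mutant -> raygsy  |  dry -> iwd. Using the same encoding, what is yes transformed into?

dkx

The shift depends on letter class: consonant s→x is +5, but vowel o→u is +6. The rule splits by letter class: vowels +6, consonants +5.
For yes: y(cons)+5=d, e(vowel)+6=k, s(cons)+5=x.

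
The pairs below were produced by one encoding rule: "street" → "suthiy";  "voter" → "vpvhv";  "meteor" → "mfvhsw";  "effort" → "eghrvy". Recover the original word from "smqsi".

The shift increases by 1 at each position, starting from +0: 0, 1, 2, ….
Reversing it on smqsi: s−0=s, m−1=l, q−2=o, s−3=p, i−4=e.

slope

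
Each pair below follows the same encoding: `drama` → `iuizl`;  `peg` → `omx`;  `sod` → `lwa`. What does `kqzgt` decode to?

lyric

Read the word backwards and shift each letter +8.
Undoing it on kqzgt: shift back: k−8=c, q−8=i, z−8=r, g−8=y, t−8=l → ciryl; then reverse → lyric.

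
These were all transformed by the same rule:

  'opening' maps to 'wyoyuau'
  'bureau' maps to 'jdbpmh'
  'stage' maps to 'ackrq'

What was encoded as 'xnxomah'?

In opening: o→w is +8, p→y is +9, e→o is +10, n→y is +11 — the shift increases by 1 each position. The shift increases by 1 at each position, starting from +8: 8, 9, 10, ….
Decoding xnxomah: x−8=p, n−9=e, x−10=n, o−11=d, m−12=a, a−13=n, h−14=t.

pendant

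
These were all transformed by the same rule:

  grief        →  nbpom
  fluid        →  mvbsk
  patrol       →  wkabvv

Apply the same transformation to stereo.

zdlbly

The shifts repeat in a cycle of length 2: positions 0,1,… shift by +7, +10, then the pattern repeats.
Applying it to stereo: s+7=z, t+10=d, e+7=l, r+10=b, e+7=l, o+10=y.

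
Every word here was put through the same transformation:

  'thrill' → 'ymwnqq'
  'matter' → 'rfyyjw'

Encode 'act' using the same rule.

Compare letters: t→y is +5, h→m is +5, r→w is +5 — a constant shift. This is a Caesar cipher with shift 5.
Applying it to act: a+5=f, c+5=h, t+5=y.

fhy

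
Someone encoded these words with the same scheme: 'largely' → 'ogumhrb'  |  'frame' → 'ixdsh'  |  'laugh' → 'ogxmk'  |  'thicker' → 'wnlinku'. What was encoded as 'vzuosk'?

Shifts by position in largely: pos 0: l→o (+3), pos 1: a→g (+6), pos 2: r→u (+3), pos 3: g→m (+6) — repeating every 2. A repeating key of period 2 is used — shifts +3, +6 over and over.
Decoding vzuosk: v−3=s, z−6=t, u−3=r, o−6=i, s−3=p, k−6=e.

stripe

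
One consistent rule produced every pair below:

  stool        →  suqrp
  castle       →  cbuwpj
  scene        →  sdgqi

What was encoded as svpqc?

sunny

In stool: s→s is +0, t→u is +1, o→q is +2, o→r is +3 — the shift increases by 1 each position. The shift increases by 1 at each position, starting from +0: 0, 1, 2, ….
Decoding svpqc: s−0=s, v−1=u, p−2=n, q−3=n, c−4=y.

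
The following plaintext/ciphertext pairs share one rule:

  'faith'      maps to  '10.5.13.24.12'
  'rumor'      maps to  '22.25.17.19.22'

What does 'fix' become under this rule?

10.13.28

f is letter #6 and maps to 10: an offset of 4. Each letter is replaced by its alphabet position (a=1..z=26) + 4.
Applying it to fix: f=6→10, i=9→13, x=24→28.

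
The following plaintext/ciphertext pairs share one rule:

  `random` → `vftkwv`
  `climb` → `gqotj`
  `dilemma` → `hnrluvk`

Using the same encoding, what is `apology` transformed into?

euuswpi

In random: r→v is +4, a→f is +5, n→t is +6, d→k is +7 — the shift increases by 1 each position. Letter i (0-indexed) is shifted by i+4, so successive shifts are 4, 5, 6, ….
On apology: a+4=e, p+5=u, o+6=u, l+7=s, o+8=w, g+9=p, y+10=i.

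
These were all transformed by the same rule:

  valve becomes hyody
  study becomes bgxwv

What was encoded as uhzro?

lower

The output letters match the input read backwards, each shifted +3: valve reversed is evlav. Read the word backwards and shift each letter +3.
Undoing it on uhzro: shift back: u−3=r, h−3=e, z−3=w, r−3=o, o−3=l → rewol; then reverse → lower.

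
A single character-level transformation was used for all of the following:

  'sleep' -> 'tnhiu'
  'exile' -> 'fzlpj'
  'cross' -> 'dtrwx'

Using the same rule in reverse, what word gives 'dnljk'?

The shift increases by 1 at each position, starting from +1: 1, 2, 3, ….
Reversing it on dnljk: d−1=c, n−2=l, l−3=i, j−4=f, k−5=f.

cliff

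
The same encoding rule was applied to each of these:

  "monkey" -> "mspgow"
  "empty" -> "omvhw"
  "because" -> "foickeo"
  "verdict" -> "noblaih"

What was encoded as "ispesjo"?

Treating letters as 0–25, the rule is x ↦ 3x + 2 (mod 26).
Decoding ispesjo: i(8)→9·(8−2)≡2=c; s(18)→9·(18−2)≡14=o; p(15)→9·(15−2)≡13=n; e(4)→9·(4−2)≡18=s; s(18)→9·(18−2)≡14=o; j(9)→9·(9−2)≡11=l; o(14)→9·(14−2)≡4=e (all mod 26).

console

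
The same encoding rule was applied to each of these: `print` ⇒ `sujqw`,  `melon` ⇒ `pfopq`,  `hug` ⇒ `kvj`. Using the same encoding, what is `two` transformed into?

Vowels shift forward by 1 and consonants shift forward by 3.
On two: t(cons)+3=w, w(cons)+3=z, o(vowel)+1=p.

wzp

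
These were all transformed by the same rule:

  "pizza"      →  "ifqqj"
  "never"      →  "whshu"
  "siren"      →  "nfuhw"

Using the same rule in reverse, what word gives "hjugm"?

p(15)→i(8) and i(8)→f(5) fit y≡19x+9 (mod 26); the inverse of 19 mod 26 is 11. Treating letters as 0–25, the rule is x ↦ 19x + 9 (mod 26).
Decoding hjugm: h(7)→11·(7−9)≡4=e; j(9)→11·(9−9)≡0=a; u(20)→11·(20−9)≡17=r; g(6)→11·(6−9)≡19=t; m(12)→11·(12−9)≡7=h (all mod 26).

earth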